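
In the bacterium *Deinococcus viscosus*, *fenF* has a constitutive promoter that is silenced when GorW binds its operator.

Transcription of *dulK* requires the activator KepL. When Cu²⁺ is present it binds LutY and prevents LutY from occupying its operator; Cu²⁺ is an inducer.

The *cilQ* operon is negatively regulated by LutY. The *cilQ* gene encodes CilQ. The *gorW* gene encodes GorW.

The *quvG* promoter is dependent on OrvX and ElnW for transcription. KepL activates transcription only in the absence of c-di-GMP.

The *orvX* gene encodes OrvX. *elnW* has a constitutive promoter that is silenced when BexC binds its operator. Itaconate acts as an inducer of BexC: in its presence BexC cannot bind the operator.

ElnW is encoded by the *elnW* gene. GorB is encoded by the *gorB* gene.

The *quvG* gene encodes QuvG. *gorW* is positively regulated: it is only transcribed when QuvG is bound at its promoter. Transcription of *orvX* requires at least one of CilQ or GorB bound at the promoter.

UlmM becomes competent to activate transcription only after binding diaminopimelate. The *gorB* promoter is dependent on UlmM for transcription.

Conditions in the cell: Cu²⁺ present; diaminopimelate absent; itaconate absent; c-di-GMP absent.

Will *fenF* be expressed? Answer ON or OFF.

ON

Cu²⁺ is present, so LutY is inactive.
With no repressor bound, *cilQ* is transcribed.
So CilQ is produced and active.
Diaminopimelate is absent, so UlmM is inactive.
Required activator UlmM is absent, so *gorB* is not transcribed.
So GorB is not produced.
Activator CilQ is present, so *orvX* is transcribed.
So OrvX is produced and active.
Itaconate is absent, so BexC is active.
With repressor BexC bound, *elnW* is not transcribed.
So ElnW is not produced.
Required activator ElnW is absent, so *quvG* is not transcribed.
So QuvG is not produced.
Required activator QuvG is absent, so *gorW* is not transcribed.
So GorW is not produced.
With no repressor bound, *fenF* is transcribed.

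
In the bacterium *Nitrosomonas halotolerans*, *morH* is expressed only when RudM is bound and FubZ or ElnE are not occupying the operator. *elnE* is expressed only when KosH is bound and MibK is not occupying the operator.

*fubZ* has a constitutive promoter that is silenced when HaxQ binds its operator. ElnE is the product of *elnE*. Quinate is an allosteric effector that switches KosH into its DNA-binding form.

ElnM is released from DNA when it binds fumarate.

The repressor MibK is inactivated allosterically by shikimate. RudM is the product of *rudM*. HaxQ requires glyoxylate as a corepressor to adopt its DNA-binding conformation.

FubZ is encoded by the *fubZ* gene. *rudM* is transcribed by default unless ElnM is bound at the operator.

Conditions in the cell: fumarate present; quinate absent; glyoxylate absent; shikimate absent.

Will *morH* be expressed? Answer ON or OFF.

Glyoxylate is absent, so HaxQ is inactive.
With no repressor bound, *fubZ* is transcribed.
So FubZ is produced and active.
Fumarate is present, so ElnM is inactive.
With no repressor bound, *rudM* is transcribed.
So RudM is produced and active.
Quinate is absent, so KosH is inactive.
Shikimate is absent, so MibK is active.
With repressor MibK bound, *elnE* is not transcribed.
So ElnE is not produced.
With repressor FubZ bound, *morH* is not transcribed.

OFF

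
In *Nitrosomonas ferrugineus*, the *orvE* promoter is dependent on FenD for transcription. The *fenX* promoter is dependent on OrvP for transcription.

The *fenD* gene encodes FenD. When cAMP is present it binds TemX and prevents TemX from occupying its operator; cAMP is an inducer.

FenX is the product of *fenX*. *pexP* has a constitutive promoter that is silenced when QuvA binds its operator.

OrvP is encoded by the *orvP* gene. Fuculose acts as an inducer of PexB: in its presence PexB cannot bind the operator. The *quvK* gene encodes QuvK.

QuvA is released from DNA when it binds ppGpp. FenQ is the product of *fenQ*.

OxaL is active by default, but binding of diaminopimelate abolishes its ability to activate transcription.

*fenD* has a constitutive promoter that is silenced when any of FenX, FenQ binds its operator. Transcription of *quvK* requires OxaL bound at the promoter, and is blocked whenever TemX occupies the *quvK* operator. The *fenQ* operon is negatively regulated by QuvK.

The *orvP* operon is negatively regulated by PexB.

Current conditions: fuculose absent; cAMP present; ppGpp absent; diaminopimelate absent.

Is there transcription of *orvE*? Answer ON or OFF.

ON

Fuculose is absent, so PexB is active.
With repressor PexB bound, *orvP* is not transcribed.
So OrvP is not produced.
Required activator OrvP is absent, so *fenX* is not transcribed.
So FenX is not produced.
Diaminopimelate is absent, so OxaL is active.
cAMP is present, so TemX is inactive.
No repressor is bound and OxaL is active, so *quvK* is transcribed.
So QuvK is produced and active.
With repressor QuvK bound, *fenQ* is not transcribed.
So FenQ is not produced.
With no repressor bound, *fenD* is transcribed.
So FenD is produced and active.
No repressor is bound and FenD is active, so *orvE* is transcribed.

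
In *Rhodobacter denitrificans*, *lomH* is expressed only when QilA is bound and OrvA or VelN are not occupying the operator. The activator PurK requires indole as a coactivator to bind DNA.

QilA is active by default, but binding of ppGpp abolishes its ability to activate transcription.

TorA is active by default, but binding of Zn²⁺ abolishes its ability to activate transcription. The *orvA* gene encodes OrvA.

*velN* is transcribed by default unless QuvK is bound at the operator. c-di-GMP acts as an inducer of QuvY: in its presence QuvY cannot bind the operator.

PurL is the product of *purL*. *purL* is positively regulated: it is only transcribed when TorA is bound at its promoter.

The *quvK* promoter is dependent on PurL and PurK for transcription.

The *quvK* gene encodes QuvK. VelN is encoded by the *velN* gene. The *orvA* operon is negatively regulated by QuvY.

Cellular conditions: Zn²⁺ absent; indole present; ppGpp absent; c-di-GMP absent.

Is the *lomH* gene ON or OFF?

c-di-GMP is absent, so QuvY is active.
With repressor QuvY bound, *orvA* is not transcribed.
So OrvA is not produced.
ppGpp is absent, so QilA is active.
Zn²⁺ is absent, so TorA is active.
No repressor is bound and TorA is active, so *purL* is transcribed.
So PurL is produced and active.
Indole is present, so PurK is active.
No repressor is bound and PurL and PurK are active, so *quvK* is transcribed.
So QuvK is produced and active.
With repressor QuvK bound, *velN* is not transcribed.
So VelN is not produced.
No repressor is bound and QilA is active, so *lomH* is transcribed.

ON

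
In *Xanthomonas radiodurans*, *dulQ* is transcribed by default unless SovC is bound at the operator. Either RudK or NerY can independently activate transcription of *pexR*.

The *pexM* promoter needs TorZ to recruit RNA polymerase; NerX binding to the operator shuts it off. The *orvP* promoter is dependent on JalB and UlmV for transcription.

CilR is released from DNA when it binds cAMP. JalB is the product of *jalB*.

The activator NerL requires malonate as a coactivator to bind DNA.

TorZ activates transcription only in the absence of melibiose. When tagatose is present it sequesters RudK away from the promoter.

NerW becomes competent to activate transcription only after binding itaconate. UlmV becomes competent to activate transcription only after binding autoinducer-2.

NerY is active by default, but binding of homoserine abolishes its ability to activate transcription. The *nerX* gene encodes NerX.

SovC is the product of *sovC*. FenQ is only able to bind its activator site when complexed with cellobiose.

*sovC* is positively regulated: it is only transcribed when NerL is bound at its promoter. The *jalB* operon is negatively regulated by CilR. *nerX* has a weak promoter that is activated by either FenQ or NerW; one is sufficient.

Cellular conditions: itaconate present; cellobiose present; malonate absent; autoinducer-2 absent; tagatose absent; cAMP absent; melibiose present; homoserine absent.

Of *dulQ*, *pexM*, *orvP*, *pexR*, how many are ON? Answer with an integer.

2

Malonate is absent, so NerL is inactive.
Required activator NerL is absent, so *sovC* is not transcribed.
So SovC is not produced.
With no repressor bound, *dulQ* is transcribed.
→ *dulQ* is ON.
Cellobiose is present, so FenQ is active.
Itaconate is present, so NerW is active.
Activator FenQ is present, so *nerX* is transcribed.
So NerX is produced and active.
Melibiose is present, so TorZ is inactive.
With repressor NerX bound, *pexM* is not transcribed.
→ *pexM* is OFF.
cAMP is absent, so CilR is active.
With repressor CilR bound, *jalB* is not transcribed.
So JalB is not produced.
Autoinducer-2 is absent, so UlmV is inactive.
Required activator JalB is absent, so *orvP* is not transcribed.
→ *orvP* is OFF.
Tagatose is absent, so RudK is active.
Homoserine is absent, so NerY is active.
Activator RudK is present, so *pexR* is transcribed.
→ *pexR* is ON.
2 of the 4 genes are transcribed.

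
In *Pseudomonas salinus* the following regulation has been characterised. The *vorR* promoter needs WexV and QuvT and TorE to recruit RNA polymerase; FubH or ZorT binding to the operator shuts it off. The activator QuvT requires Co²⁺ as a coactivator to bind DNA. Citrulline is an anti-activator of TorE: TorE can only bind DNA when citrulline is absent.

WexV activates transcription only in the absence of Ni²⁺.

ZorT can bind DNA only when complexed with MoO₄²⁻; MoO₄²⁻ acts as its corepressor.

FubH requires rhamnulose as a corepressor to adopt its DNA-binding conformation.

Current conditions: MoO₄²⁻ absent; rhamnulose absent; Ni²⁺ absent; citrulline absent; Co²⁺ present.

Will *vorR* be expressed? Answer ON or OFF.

ON

Ni²⁺ is absent, so WexV is active.
Co²⁺ is present, so QuvT is active.
Citrulline is absent, so TorE is active.
Rhamnulose is absent, so FubH is inactive.
MoO₄²⁻ is absent, so ZorT is inactive.
No repressor is bound and WexV and QuvT and TorE are active, so *vorR* is transcribed.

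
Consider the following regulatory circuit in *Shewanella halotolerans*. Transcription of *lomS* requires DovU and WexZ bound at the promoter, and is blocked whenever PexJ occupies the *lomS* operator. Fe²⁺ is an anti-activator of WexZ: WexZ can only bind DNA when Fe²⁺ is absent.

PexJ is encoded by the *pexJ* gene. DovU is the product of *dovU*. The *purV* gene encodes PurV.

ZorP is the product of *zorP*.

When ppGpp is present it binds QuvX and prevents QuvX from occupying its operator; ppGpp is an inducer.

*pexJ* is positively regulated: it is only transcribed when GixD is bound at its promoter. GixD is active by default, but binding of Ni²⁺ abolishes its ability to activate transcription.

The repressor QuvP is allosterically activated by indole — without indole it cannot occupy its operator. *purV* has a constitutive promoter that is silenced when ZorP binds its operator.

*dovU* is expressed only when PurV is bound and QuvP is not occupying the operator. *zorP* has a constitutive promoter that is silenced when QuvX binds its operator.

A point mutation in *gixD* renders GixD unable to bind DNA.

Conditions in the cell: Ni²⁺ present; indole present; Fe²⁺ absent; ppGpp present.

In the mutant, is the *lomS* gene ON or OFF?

OFF

Indole is present, so QuvP is active.
ppGpp is present, so QuvX is inactive.
With no repressor bound, *zorP* is transcribed.
So ZorP is produced and active.
With repressor ZorP bound, *purV* is not transcribed.
So PurV is not produced.
With repressor QuvP bound, *dovU* is not transcribed.
So DovU is not produced.
GixD is non-functional in this strain, so it has no effect.
Required activator GixD is absent, so *pexJ* is not transcribed.
So PexJ is not produced.
Fe²⁺ is absent, so WexZ is active.
Required activator DovU is absent, so *lomS* is not transcribed.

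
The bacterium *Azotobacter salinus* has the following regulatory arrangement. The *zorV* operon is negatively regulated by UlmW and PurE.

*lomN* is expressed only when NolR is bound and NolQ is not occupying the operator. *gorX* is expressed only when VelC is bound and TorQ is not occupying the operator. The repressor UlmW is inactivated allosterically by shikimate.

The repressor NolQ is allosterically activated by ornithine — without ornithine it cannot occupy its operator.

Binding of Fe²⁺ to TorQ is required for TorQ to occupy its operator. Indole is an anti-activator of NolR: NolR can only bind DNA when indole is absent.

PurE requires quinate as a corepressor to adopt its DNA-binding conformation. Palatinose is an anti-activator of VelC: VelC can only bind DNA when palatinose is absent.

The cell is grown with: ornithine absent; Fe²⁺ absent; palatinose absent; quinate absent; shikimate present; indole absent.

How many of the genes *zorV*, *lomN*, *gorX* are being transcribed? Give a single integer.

Shikimate is present, so UlmW is inactive.
Quinate is absent, so PurE is inactive.
With no repressor bound, *zorV* is transcribed.
→ *zorV* is ON.
Ornithine is absent, so NolQ is inactive.
Indole is absent, so NolR is active.
No repressor is bound and NolR is active, so *lomN* is transcribed.
→ *lomN* is ON.
Fe²⁺ is absent, so TorQ is inactive.
Palatinose is absent, so VelC is active.
No repressor is bound and VelC is active, so *gorX* is transcribed.
→ *gorX* is ON.
3 of the 3 genes are transcribed.

3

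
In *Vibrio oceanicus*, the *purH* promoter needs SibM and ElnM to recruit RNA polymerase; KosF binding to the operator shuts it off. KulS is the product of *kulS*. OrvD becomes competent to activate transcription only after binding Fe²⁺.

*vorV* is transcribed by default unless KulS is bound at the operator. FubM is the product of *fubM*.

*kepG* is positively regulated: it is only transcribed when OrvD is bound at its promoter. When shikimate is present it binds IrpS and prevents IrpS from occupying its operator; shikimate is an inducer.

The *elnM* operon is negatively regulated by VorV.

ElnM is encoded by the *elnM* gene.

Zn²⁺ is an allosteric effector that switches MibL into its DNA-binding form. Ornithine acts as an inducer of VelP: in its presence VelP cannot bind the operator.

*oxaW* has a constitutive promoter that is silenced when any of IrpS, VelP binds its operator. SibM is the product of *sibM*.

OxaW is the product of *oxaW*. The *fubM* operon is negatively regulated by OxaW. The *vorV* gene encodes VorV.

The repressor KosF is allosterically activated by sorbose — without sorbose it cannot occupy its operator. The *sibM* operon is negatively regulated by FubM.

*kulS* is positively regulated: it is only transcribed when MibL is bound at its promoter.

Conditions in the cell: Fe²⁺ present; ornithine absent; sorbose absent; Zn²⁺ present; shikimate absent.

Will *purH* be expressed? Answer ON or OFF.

Shikimate is absent, so IrpS is active.
Ornithine is absent, so VelP is active.
With repressor IrpS bound, *oxaW* is not transcribed.
So OxaW is not produced.
With no repressor bound, *fubM* is transcribed.
So FubM is produced and active.
With repressor FubM bound, *sibM* is not transcribed.
So SibM is not produced.
Sorbose is absent, so KosF is inactive.
Zn²⁺ is present, so MibL is active.
No repressor is bound and MibL is active, so *kulS* is transcribed.
So KulS is produced and active.
With repressor KulS bound, *vorV* is not transcribed.
So VorV is not produced.
With no repressor bound, *elnM* is transcribed.
So ElnM is produced and active.
Required activator SibM is absent, so *purH* is not transcribed.

OFF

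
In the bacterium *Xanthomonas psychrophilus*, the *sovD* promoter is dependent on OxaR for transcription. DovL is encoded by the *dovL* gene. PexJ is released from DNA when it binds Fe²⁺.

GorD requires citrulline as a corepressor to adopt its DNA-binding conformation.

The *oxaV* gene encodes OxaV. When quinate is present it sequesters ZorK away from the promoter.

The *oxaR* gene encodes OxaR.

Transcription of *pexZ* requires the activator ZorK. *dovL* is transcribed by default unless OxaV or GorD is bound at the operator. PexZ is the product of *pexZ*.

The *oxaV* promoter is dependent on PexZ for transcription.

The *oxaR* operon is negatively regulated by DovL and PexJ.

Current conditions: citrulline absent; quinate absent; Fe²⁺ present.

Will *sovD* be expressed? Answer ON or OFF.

Quinate is absent, so ZorK is active.
No repressor is bound and ZorK is active, so *pexZ* is transcribed.
So PexZ is produced and active.
No repressor is bound and PexZ is active, so *oxaV* is transcribed.
So OxaV is produced and active.
Citrulline is absent, so GorD is inactive.
With repressor OxaV bound, *dovL* is not transcribed.
So DovL is not produced.
Fe²⁺ is present, so PexJ is inactive.
With no repressor bound, *oxaR* is transcribed.
So OxaR is produced and active.
No repressor is bound and OxaR is active, so *sovD* is transcribed.

ON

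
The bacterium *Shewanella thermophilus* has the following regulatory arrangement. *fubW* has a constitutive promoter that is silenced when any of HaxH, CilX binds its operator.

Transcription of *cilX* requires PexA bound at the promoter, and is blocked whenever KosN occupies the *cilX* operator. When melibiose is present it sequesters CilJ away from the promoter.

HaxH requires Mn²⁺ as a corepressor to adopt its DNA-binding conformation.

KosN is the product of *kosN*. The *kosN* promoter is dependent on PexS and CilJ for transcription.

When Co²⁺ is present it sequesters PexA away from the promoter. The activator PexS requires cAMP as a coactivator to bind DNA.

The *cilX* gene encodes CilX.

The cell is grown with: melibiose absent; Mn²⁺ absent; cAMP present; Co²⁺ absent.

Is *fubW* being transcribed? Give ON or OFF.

Mn²⁺ is absent, so HaxH is inactive.
Co²⁺ is absent, so PexA is active.
cAMP is present, so PexS is active.
Melibiose is absent, so CilJ is active.
No repressor is bound and PexS and CilJ are active, so *kosN* is transcribed.
So KosN is produced and active.
With repressor KosN bound, *cilX* is not transcribed.
So CilX is not produced.
With no repressor bound, *fubW* is transcribed.

ON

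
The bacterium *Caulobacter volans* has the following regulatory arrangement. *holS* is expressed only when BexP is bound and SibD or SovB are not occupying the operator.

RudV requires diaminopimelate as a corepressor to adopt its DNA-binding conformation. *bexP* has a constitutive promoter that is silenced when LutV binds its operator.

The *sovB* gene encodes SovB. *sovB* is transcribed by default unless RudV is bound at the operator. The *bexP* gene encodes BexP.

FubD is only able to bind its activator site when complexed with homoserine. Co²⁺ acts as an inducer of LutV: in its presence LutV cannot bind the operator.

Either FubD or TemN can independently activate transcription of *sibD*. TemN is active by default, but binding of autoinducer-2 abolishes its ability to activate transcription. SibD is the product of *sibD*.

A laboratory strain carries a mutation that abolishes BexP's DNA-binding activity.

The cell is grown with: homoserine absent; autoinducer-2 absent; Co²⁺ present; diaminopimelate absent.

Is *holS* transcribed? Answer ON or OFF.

OFF

BexP is non-functional in this strain, so it has no effect.
Homoserine is absent, so FubD is inactive.
Autoinducer-2 is absent, so TemN is active.
Activator TemN is present, so *sibD* is transcribed.
So SibD is produced and active.
Diaminopimelate is absent, so RudV is inactive.
With no repressor bound, *sovB* is transcribed.
So SovB is produced and active.
With repressor SibD bound, *holS* is not transcribed.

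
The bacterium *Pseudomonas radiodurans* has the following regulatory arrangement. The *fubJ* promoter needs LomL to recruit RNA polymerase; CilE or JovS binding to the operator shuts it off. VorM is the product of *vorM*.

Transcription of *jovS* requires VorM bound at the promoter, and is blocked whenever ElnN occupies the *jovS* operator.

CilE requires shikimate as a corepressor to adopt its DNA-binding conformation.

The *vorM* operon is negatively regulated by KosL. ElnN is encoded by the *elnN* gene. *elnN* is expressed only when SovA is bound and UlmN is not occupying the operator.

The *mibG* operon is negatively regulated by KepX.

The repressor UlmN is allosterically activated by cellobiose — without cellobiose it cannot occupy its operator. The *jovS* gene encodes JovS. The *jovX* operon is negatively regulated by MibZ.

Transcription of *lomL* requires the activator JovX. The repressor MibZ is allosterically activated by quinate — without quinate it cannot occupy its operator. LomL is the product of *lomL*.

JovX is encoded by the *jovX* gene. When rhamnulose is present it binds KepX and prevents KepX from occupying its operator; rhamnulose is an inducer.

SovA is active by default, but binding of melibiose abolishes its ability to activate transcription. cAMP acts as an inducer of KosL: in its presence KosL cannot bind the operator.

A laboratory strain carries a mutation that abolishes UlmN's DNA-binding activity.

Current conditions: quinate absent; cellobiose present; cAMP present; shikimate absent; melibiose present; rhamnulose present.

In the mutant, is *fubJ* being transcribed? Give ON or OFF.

OFF

Shikimate is absent, so CilE is inactive.
UlmN is non-functional in this strain, so it has no effect.
Melibiose is present, so SovA is inactive.
Required activator SovA is absent, so *elnN* is not transcribed.
So ElnN is not produced.
cAMP is present, so KosL is inactive.
With no repressor bound, *vorM* is transcribed.
So VorM is produced and active.
No repressor is bound and VorM is active, so *jovS* is transcribed.
So JovS is produced and active.
Quinate is absent, so MibZ is inactive.
With no repressor bound, *jovX* is transcribed.
So JovX is produced and active.
No repressor is bound and JovX is active, so *lomL* is transcribed.
So LomL is produced and active.
With repressor JovS bound, *fubJ* is not transcribed.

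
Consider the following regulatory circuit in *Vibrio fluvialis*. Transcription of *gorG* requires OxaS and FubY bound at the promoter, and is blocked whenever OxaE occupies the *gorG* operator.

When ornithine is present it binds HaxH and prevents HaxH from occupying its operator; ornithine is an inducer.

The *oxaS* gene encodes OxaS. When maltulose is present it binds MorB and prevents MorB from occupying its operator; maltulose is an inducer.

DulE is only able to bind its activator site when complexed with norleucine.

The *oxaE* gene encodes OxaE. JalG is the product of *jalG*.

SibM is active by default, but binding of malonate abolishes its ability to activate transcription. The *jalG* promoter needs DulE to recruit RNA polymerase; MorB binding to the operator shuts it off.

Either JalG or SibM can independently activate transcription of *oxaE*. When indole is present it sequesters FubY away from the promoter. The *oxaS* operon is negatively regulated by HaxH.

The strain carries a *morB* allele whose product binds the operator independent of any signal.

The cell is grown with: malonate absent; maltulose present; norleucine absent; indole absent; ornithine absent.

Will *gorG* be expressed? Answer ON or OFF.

Ornithine is absent, so HaxH is active.
With repressor HaxH bound, *oxaS* is not transcribed.
So OxaS is not produced.
Indole is absent, so FubY is active.
MorB is constitutively active in this strain.
Norleucine is absent, so DulE is inactive.
With repressor MorB bound, *jalG* is not transcribed.
So JalG is not produced.
Malonate is absent, so SibM is active.
Activator SibM is present, so *oxaE* is transcribed.
So OxaE is produced and active.
With repressor OxaE bound, *gorG* is not transcribed.

OFF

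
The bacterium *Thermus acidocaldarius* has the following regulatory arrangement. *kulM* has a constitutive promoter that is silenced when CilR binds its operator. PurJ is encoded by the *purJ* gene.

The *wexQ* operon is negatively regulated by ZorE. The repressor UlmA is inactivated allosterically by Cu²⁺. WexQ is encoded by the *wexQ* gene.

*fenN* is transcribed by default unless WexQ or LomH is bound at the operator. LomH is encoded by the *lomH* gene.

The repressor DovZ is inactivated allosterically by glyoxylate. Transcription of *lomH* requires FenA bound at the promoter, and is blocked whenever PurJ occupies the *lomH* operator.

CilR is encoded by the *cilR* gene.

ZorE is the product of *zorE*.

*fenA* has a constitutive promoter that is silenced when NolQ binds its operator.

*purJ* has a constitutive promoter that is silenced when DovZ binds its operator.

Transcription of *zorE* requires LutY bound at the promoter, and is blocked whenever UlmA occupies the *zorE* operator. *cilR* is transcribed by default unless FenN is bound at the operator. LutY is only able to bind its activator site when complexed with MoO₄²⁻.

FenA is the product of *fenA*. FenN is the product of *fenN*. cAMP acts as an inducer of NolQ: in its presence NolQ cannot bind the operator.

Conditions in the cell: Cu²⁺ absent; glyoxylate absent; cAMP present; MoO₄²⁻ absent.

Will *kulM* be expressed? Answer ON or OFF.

MoO₄²⁻ is absent, so LutY is inactive.
Cu²⁺ is absent, so UlmA is active.
With repressor UlmA bound, *zorE* is not transcribed.
So ZorE is not produced.
With no repressor bound, *wexQ* is transcribed.
So WexQ is produced and active.
Glyoxylate is absent, so DovZ is active.
With repressor DovZ bound, *purJ* is not transcribed.
So PurJ is not produced.
cAMP is present, so NolQ is inactive.
With no repressor bound, *fenA* is transcribed.
So FenA is produced and active.
No repressor is bound and FenA is active, so *lomH* is transcribed.
So LomH is produced and active.
With repressor WexQ bound, *fenN* is not transcribed.
So FenN is not produced.
With no repressor bound, *cilR* is transcribed.
So CilR is produced and active.
With repressor CilR bound, *kulM* is not transcribed.

OFF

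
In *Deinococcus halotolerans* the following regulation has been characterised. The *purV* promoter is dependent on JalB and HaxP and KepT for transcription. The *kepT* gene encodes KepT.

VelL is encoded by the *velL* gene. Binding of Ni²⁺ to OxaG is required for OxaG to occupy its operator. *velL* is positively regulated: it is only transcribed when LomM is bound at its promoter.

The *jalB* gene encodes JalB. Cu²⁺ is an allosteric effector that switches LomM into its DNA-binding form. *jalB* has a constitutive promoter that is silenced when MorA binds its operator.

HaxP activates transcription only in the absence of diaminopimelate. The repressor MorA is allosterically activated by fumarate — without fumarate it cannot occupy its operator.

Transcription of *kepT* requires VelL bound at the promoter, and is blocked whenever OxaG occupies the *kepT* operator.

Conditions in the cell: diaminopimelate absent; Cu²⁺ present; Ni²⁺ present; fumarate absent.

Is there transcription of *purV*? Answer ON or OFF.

OFF

Fumarate is absent, so MorA is inactive.
With no repressor bound, *jalB* is transcribed.
So JalB is produced and active.
Diaminopimelate is absent, so HaxP is active.
Ni²⁺ is present, so OxaG is active.
Cu²⁺ is present, so LomM is active.
No repressor is bound and LomM is active, so *velL* is transcribed.
So VelL is produced and active.
With repressor OxaG bound, *kepT* is not transcribed.
So KepT is not produced.
Required activator KepT is absent, so *purV* is not transcribed.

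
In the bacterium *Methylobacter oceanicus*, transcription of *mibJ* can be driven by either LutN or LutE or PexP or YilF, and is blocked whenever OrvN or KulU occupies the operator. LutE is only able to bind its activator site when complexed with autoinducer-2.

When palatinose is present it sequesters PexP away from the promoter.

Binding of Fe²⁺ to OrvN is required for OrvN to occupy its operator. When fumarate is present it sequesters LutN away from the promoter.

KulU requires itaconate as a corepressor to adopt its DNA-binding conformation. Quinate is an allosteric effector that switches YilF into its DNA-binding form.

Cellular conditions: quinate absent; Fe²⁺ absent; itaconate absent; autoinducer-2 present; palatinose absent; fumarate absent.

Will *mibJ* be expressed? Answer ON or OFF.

Fe²⁺ is absent, so OrvN is inactive.
Fumarate is absent, so LutN is active.
Autoinducer-2 is present, so LutE is active.
Palatinose is absent, so PexP is active.
Itaconate is absent, so KulU is inactive.
Quinate is absent, so YilF is inactive.
Activator LutN is present, so *mibJ* is transcribed.

ON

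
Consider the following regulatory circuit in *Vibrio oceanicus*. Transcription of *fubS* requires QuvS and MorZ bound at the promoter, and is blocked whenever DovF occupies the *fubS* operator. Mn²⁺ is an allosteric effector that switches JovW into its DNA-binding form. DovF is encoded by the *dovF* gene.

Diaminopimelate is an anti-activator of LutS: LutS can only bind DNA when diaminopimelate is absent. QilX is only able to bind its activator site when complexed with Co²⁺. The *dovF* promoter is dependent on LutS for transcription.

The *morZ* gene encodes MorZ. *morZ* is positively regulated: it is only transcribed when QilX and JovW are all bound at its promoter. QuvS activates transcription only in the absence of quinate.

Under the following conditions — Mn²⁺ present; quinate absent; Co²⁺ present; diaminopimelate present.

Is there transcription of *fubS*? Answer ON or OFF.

Quinate is absent, so QuvS is active.
Diaminopimelate is present, so LutS is inactive.
Required activator LutS is absent, so *dovF* is not transcribed.
So DovF is not produced.
Co²⁺ is present, so QilX is active.
Mn²⁺ is present, so JovW is active.
No repressor is bound and QilX and JovW are active, so *morZ* is transcribed.
So MorZ is produced and active.
No repressor is bound and QuvS and MorZ are active, so *fubS* is transcribed.

ON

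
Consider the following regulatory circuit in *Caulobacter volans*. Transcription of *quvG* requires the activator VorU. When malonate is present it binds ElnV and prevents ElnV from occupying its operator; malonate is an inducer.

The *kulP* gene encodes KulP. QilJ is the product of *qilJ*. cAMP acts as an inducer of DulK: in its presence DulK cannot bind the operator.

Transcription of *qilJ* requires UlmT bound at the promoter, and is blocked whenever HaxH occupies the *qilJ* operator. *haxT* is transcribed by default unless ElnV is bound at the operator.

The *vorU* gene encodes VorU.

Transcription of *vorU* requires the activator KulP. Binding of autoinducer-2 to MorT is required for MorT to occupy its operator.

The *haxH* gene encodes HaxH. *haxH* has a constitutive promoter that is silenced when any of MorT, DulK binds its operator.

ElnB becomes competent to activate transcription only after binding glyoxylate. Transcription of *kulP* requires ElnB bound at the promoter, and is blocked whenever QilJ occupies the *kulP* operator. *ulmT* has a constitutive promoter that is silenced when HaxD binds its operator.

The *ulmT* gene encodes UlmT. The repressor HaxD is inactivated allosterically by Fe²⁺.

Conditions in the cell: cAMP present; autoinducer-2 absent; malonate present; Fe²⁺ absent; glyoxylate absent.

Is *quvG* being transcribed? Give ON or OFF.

OFF

Fe²⁺ is absent, so HaxD is active.
With repressor HaxD bound, *ulmT* is not transcribed.
So UlmT is not produced.
Autoinducer-2 is absent, so MorT is inactive.
cAMP is present, so DulK is inactive.
With no repressor bound, *haxH* is transcribed.
So HaxH is produced and active.
With repressor HaxH bound, *qilJ* is not transcribed.
So QilJ is not produced.
Glyoxylate is absent, so ElnB is inactive.
Required activator ElnB is absent, so *kulP* is not transcribed.
So KulP is not produced.
Required activator KulP is absent, so *vorU* is not transcribed.
So VorU is not produced.
Required activator VorU is absent, so *quvG* is not transcribed.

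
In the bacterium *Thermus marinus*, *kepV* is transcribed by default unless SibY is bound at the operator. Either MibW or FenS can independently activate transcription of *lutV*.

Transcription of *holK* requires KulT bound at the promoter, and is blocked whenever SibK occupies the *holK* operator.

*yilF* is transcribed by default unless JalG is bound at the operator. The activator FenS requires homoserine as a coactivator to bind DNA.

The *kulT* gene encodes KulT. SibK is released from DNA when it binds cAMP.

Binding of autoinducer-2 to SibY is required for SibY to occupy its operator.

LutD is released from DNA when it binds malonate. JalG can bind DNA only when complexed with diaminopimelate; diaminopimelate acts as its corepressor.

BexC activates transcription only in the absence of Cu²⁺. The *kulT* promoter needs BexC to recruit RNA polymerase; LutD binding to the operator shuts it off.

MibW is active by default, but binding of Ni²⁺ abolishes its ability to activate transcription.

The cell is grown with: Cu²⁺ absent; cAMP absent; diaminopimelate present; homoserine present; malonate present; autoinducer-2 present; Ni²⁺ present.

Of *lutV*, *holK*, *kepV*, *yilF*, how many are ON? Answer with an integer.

1

Ni²⁺ is present, so MibW is inactive.
Homoserine is present, so FenS is active.
Activator FenS is present, so *lutV* is transcribed.
→ *lutV* is ON.
Malonate is present, so LutD is inactive.
Cu²⁺ is absent, so BexC is active.
No repressor is bound and BexC is active, so *kulT* is transcribed.
So KulT is produced and active.
cAMP is absent, so SibK is active.
With repressor SibK bound, *holK* is not transcribed.
→ *holK* is OFF.
Autoinducer-2 is present, so SibY is active.
With repressor SibY bound, *kepV* is not transcribed.
→ *kepV* is OFF.
Diaminopimelate is present, so JalG is active.
With repressor JalG bound, *yilF* is not transcribed.
→ *yilF* is OFF.
1 of the 4 genes is transcribed.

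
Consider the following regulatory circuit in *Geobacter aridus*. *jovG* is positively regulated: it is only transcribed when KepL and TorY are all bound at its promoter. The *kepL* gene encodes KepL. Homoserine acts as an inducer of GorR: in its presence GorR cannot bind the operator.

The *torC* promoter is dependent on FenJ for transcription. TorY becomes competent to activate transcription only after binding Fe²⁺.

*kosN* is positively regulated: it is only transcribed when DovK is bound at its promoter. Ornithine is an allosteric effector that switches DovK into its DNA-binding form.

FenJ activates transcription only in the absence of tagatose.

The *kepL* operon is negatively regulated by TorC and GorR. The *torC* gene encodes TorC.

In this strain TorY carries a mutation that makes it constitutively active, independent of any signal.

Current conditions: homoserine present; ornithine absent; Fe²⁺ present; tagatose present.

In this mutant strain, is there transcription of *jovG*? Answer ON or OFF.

Tagatose is present, so FenJ is inactive.
Required activator FenJ is absent, so *torC* is not transcribed.
So TorC is not produced.
Homoserine is present, so GorR is inactive.
With no repressor bound, *kepL* is transcribed.
So KepL is produced and active.
TorY is constitutively active in this strain.
No repressor is bound and KepL and TorY are active, so *jovG* is transcribed.

ON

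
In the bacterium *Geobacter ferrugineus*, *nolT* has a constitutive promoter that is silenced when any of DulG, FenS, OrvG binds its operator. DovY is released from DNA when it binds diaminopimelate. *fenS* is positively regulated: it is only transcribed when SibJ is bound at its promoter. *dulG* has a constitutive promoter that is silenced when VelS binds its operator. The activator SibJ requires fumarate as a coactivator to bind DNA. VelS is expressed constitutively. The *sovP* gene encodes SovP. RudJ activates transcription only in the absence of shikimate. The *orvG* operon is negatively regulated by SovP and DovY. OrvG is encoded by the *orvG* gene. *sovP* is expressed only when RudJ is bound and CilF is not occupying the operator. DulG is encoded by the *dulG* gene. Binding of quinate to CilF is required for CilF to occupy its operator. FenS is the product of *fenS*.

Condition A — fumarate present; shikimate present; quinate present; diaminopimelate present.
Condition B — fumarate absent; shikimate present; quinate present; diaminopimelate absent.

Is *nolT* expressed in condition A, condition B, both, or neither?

B only

Condition A:
VelS is produced constitutively and is active.
With repressor VelS bound, *dulG* is not transcribed.
So DulG is not produced.
Fumarate is present, so SibJ is active.
No repressor is bound and SibJ is active, so *fenS* is transcribed.
So FenS is produced and active.
Shikimate is present, so RudJ is inactive.
Quinate is present, so CilF is active.
With repressor CilF bound, *sovP* is not transcribed.
So SovP is not produced.
Diaminopimelate is present, so DovY is inactive.
With no repressor bound, *orvG* is transcribed.
So OrvG is produced and active.
With repressor FenS bound, *nolT* is not transcribed.
→ *nolT* is OFF in A.
Condition B:
VelS is produced constitutively and is active.
With repressor VelS bound, *dulG* is not transcribed.
So DulG is not produced.
Fumarate is absent, so SibJ is inactive.
Required activator SibJ is absent, so *fenS* is not transcribed.
So FenS is not produced.
Shikimate is present, so RudJ is inactive.
Quinate is present, so CilF is active.
With repressor CilF bound, *sovP* is not transcribed.
So SovP is not produced.
Diaminopimelate is absent, so DovY is active.
With repressor DovY bound, *orvG* is not transcribed.
So OrvG is not produced.
With no repressor bound, *nolT* is transcribed.
→ *nolT* is ON in B.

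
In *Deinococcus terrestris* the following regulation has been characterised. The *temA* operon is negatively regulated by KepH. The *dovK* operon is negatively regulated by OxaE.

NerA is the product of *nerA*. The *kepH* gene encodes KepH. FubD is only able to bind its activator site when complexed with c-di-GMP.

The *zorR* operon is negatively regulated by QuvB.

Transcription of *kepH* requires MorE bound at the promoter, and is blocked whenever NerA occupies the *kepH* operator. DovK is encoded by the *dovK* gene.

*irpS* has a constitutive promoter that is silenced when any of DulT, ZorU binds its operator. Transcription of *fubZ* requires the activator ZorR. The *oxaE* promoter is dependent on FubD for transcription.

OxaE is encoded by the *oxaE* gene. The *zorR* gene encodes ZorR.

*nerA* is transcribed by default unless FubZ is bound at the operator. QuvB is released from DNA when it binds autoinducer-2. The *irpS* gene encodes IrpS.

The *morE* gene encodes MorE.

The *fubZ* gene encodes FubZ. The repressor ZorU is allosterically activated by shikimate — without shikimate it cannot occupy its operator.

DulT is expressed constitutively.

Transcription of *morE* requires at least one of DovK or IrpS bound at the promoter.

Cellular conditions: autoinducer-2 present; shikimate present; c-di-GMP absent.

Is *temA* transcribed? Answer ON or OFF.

OFF

c-di-GMP is absent, so FubD is inactive.
Required activator FubD is absent, so *oxaE* is not transcribed.
So OxaE is not produced.
With no repressor bound, *dovK* is transcribed.
So DovK is produced and active.
DulT is produced constitutively and is active.
Shikimate is present, so ZorU is active.
With repressor DulT bound, *irpS* is not transcribed.
So IrpS is not produced.
Activator DovK is present, so *morE* is transcribed.
So MorE is produced and active.
Autoinducer-2 is present, so QuvB is inactive.
With no repressor bound, *zorR* is transcribed.
So ZorR is produced and active.
No repressor is bound and ZorR is active, so *fubZ* is transcribed.
So FubZ is produced and active.
With repressor FubZ bound, *nerA* is not transcribed.
So NerA is not produced.
No repressor is bound and MorE is active, so *kepH* is transcribed.
So KepH is produced and active.
With repressor KepH bound, *temA* is not transcribed.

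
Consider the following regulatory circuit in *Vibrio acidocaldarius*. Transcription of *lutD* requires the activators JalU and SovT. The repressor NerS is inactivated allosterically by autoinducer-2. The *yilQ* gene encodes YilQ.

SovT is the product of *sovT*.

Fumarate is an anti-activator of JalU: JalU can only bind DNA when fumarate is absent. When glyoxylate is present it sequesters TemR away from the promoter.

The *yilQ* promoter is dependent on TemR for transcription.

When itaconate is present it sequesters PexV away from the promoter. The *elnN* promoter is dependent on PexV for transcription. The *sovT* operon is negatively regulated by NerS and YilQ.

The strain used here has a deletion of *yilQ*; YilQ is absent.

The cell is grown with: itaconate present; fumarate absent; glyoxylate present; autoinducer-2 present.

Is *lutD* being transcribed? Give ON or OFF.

Fumarate is absent, so JalU is active.
Autoinducer-2 is present, so NerS is inactive.
YilQ is non-functional in this strain, so it has no effect.
With no repressor bound, *sovT* is transcribed.
So SovT is produced and active.
No repressor is bound and JalU and SovT are active, so *lutD* is transcribed.

ON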